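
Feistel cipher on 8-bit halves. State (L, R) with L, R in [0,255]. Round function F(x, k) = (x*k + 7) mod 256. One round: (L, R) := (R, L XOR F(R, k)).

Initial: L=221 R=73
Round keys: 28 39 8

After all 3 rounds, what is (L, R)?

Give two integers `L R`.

Answer: 144 89

Derivation:
Round 1 (k=28): L=73 R=222
Round 2 (k=39): L=222 R=144
Round 3 (k=8): L=144 R=89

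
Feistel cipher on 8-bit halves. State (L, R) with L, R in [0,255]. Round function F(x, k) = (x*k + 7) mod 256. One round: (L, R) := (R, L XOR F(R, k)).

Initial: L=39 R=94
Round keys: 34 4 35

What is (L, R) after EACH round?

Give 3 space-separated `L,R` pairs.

Answer: 94,164 164,201 201,38

Derivation:
Round 1 (k=34): L=94 R=164
Round 2 (k=4): L=164 R=201
Round 3 (k=35): L=201 R=38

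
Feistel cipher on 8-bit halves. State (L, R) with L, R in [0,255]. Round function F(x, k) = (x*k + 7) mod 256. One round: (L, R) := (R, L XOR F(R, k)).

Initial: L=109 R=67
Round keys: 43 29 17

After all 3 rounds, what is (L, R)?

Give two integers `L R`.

Answer: 123 23

Derivation:
Round 1 (k=43): L=67 R=37
Round 2 (k=29): L=37 R=123
Round 3 (k=17): L=123 R=23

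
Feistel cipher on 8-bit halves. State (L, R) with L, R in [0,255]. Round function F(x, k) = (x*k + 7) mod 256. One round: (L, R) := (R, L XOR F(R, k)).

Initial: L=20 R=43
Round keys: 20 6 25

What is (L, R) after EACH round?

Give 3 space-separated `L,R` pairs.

Answer: 43,119 119,250 250,6

Derivation:
Round 1 (k=20): L=43 R=119
Round 2 (k=6): L=119 R=250
Round 3 (k=25): L=250 R=6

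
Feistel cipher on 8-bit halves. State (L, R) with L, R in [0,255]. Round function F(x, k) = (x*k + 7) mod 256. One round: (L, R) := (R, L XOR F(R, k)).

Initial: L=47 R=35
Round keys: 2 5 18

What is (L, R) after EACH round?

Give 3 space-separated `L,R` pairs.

Round 1 (k=2): L=35 R=98
Round 2 (k=5): L=98 R=210
Round 3 (k=18): L=210 R=169

Answer: 35,98 98,210 210,169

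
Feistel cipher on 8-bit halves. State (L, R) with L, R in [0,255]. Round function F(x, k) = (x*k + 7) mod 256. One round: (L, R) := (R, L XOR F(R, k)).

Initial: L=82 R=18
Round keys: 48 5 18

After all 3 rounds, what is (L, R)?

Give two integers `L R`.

Answer: 2 30

Derivation:
Round 1 (k=48): L=18 R=53
Round 2 (k=5): L=53 R=2
Round 3 (k=18): L=2 R=30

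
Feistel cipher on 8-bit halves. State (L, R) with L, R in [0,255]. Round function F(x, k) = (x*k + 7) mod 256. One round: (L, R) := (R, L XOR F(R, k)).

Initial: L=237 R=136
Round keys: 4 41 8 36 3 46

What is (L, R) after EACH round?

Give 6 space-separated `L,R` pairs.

Answer: 136,202 202,233 233,133 133,82 82,120 120,197

Derivation:
Round 1 (k=4): L=136 R=202
Round 2 (k=41): L=202 R=233
Round 3 (k=8): L=233 R=133
Round 4 (k=36): L=133 R=82
Round 5 (k=3): L=82 R=120
Round 6 (k=46): L=120 R=197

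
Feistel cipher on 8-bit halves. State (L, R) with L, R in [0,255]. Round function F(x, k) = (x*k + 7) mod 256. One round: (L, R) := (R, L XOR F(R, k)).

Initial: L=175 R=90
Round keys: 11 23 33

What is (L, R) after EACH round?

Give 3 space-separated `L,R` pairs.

Answer: 90,74 74,247 247,148

Derivation:
Round 1 (k=11): L=90 R=74
Round 2 (k=23): L=74 R=247
Round 3 (k=33): L=247 R=148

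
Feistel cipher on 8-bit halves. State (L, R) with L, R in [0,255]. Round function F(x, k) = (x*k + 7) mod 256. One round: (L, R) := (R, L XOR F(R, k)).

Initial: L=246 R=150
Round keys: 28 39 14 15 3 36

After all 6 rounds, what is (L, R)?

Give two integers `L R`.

Round 1 (k=28): L=150 R=153
Round 2 (k=39): L=153 R=192
Round 3 (k=14): L=192 R=30
Round 4 (k=15): L=30 R=9
Round 5 (k=3): L=9 R=60
Round 6 (k=36): L=60 R=126

Answer: 60 126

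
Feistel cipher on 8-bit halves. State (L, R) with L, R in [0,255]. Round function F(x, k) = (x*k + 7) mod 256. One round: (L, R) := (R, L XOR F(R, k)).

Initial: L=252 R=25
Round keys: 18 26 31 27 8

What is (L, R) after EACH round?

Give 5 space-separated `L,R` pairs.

Answer: 25,53 53,112 112,162 162,109 109,205

Derivation:
Round 1 (k=18): L=25 R=53
Round 2 (k=26): L=53 R=112
Round 3 (k=31): L=112 R=162
Round 4 (k=27): L=162 R=109
Round 5 (k=8): L=109 R=205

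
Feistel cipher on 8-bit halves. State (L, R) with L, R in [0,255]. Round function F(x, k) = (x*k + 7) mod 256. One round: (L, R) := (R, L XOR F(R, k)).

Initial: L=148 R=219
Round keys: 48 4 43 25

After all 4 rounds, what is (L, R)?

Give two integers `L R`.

Answer: 28 11

Derivation:
Round 1 (k=48): L=219 R=131
Round 2 (k=4): L=131 R=200
Round 3 (k=43): L=200 R=28
Round 4 (k=25): L=28 R=11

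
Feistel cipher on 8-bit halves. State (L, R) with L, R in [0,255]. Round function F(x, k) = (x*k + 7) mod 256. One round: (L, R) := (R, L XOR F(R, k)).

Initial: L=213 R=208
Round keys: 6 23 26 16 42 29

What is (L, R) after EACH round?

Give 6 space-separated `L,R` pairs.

Answer: 208,50 50,85 85,155 155,226 226,128 128,101

Derivation:
Round 1 (k=6): L=208 R=50
Round 2 (k=23): L=50 R=85
Round 3 (k=26): L=85 R=155
Round 4 (k=16): L=155 R=226
Round 5 (k=42): L=226 R=128
Round 6 (k=29): L=128 R=101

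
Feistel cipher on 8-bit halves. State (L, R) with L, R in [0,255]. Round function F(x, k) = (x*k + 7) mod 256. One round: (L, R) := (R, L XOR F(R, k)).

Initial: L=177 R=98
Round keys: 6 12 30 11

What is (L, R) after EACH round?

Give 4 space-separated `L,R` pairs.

Answer: 98,226 226,253 253,79 79,145

Derivation:
Round 1 (k=6): L=98 R=226
Round 2 (k=12): L=226 R=253
Round 3 (k=30): L=253 R=79
Round 4 (k=11): L=79 R=145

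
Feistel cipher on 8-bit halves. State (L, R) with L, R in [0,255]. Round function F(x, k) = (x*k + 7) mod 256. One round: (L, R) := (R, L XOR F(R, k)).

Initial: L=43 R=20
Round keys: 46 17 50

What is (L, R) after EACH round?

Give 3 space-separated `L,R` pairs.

Round 1 (k=46): L=20 R=180
Round 2 (k=17): L=180 R=239
Round 3 (k=50): L=239 R=1

Answer: 20,180 180,239 239,1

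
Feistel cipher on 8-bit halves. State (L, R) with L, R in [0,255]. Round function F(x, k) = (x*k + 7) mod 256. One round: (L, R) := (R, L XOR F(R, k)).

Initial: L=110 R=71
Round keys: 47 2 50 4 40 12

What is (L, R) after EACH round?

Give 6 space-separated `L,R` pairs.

Round 1 (k=47): L=71 R=126
Round 2 (k=2): L=126 R=68
Round 3 (k=50): L=68 R=49
Round 4 (k=4): L=49 R=143
Round 5 (k=40): L=143 R=110
Round 6 (k=12): L=110 R=160

Answer: 71,126 126,68 68,49 49,143 143,110 110,160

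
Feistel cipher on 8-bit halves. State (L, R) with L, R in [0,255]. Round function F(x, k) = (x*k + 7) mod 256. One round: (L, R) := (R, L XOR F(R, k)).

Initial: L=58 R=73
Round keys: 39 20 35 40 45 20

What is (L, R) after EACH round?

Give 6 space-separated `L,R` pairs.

Round 1 (k=39): L=73 R=28
Round 2 (k=20): L=28 R=126
Round 3 (k=35): L=126 R=93
Round 4 (k=40): L=93 R=241
Round 5 (k=45): L=241 R=57
Round 6 (k=20): L=57 R=138

Answer: 73,28 28,126 126,93 93,241 241,57 57,138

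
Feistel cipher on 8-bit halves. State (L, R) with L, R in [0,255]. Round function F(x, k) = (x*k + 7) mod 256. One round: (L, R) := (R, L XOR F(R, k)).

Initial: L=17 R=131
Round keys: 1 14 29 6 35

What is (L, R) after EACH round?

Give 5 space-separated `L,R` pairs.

Round 1 (k=1): L=131 R=155
Round 2 (k=14): L=155 R=2
Round 3 (k=29): L=2 R=218
Round 4 (k=6): L=218 R=33
Round 5 (k=35): L=33 R=80

Answer: 131,155 155,2 2,218 218,33 33,80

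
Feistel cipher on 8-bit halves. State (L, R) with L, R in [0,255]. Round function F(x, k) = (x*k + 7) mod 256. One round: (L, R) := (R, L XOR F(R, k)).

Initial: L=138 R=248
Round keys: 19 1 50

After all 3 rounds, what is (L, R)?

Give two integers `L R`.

Round 1 (k=19): L=248 R=229
Round 2 (k=1): L=229 R=20
Round 3 (k=50): L=20 R=10

Answer: 20 10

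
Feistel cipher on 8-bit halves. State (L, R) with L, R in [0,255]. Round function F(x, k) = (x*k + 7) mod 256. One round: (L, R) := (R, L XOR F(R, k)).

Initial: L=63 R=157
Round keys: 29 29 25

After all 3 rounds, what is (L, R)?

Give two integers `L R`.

Answer: 135 217

Derivation:
Round 1 (k=29): L=157 R=239
Round 2 (k=29): L=239 R=135
Round 3 (k=25): L=135 R=217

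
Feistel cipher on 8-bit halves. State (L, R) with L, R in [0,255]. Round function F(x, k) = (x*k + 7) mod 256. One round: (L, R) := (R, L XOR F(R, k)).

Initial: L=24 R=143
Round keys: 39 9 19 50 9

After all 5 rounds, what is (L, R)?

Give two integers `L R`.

Round 1 (k=39): L=143 R=200
Round 2 (k=9): L=200 R=128
Round 3 (k=19): L=128 R=79
Round 4 (k=50): L=79 R=245
Round 5 (k=9): L=245 R=235

Answer: 245 235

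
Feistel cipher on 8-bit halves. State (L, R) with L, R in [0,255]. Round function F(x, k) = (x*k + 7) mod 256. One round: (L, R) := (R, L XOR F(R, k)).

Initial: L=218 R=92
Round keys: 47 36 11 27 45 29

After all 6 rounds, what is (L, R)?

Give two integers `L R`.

Round 1 (k=47): L=92 R=49
Round 2 (k=36): L=49 R=183
Round 3 (k=11): L=183 R=213
Round 4 (k=27): L=213 R=201
Round 5 (k=45): L=201 R=137
Round 6 (k=29): L=137 R=69

Answer: 137 69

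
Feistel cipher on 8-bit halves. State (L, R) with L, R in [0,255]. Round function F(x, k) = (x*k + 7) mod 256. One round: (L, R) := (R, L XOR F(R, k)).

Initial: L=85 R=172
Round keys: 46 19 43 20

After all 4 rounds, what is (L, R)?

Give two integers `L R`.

Answer: 224 254

Derivation:
Round 1 (k=46): L=172 R=186
Round 2 (k=19): L=186 R=121
Round 3 (k=43): L=121 R=224
Round 4 (k=20): L=224 R=254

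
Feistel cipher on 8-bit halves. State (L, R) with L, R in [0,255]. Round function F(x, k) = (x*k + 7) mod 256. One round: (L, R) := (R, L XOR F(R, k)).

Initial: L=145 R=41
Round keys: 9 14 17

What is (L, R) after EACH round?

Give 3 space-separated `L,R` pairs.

Round 1 (k=9): L=41 R=233
Round 2 (k=14): L=233 R=236
Round 3 (k=17): L=236 R=90

Answer: 41,233 233,236 236,90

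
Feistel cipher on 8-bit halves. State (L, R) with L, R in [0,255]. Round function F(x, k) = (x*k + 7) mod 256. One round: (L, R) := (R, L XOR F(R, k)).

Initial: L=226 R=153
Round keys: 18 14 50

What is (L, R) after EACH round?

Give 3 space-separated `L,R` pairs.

Answer: 153,43 43,248 248,92

Derivation:
Round 1 (k=18): L=153 R=43
Round 2 (k=14): L=43 R=248
Round 3 (k=50): L=248 R=92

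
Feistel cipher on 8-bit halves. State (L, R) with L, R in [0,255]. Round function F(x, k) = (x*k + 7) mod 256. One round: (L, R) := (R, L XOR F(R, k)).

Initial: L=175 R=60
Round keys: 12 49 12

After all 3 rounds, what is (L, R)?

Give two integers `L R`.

Answer: 195 83

Derivation:
Round 1 (k=12): L=60 R=120
Round 2 (k=49): L=120 R=195
Round 3 (k=12): L=195 R=83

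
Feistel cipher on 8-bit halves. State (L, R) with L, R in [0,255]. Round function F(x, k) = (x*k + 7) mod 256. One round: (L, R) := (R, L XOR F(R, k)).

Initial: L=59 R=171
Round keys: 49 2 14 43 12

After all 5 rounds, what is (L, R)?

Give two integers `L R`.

Answer: 215 97

Derivation:
Round 1 (k=49): L=171 R=249
Round 2 (k=2): L=249 R=82
Round 3 (k=14): L=82 R=122
Round 4 (k=43): L=122 R=215
Round 5 (k=12): L=215 R=97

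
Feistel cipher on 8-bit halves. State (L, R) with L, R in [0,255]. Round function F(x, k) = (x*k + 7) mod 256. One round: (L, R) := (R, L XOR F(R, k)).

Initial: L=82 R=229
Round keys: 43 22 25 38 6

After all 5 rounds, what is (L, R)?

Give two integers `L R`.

Answer: 223 76

Derivation:
Round 1 (k=43): L=229 R=44
Round 2 (k=22): L=44 R=42
Round 3 (k=25): L=42 R=13
Round 4 (k=38): L=13 R=223
Round 5 (k=6): L=223 R=76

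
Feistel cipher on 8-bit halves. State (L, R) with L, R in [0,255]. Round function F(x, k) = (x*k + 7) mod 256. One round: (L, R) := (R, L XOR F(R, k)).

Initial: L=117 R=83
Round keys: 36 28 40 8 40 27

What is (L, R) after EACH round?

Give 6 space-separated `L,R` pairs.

Answer: 83,198 198,252 252,161 161,243 243,94 94,2

Derivation:
Round 1 (k=36): L=83 R=198
Round 2 (k=28): L=198 R=252
Round 3 (k=40): L=252 R=161
Round 4 (k=8): L=161 R=243
Round 5 (k=40): L=243 R=94
Round 6 (k=27): L=94 R=2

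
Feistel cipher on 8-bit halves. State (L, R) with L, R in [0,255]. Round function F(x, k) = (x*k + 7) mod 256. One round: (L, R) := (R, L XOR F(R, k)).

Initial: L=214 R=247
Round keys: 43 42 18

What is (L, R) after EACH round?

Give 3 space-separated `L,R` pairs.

Round 1 (k=43): L=247 R=82
Round 2 (k=42): L=82 R=140
Round 3 (k=18): L=140 R=141

Answer: 247,82 82,140 140,141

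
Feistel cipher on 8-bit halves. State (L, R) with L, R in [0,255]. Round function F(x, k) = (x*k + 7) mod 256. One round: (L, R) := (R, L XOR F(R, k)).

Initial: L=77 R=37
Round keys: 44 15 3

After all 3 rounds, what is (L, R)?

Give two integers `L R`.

Answer: 156 245

Derivation:
Round 1 (k=44): L=37 R=46
Round 2 (k=15): L=46 R=156
Round 3 (k=3): L=156 R=245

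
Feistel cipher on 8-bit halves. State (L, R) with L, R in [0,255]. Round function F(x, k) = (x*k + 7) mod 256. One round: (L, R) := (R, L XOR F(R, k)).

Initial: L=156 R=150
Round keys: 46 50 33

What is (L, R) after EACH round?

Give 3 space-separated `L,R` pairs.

Answer: 150,103 103,179 179,125

Derivation:
Round 1 (k=46): L=150 R=103
Round 2 (k=50): L=103 R=179
Round 3 (k=33): L=179 R=125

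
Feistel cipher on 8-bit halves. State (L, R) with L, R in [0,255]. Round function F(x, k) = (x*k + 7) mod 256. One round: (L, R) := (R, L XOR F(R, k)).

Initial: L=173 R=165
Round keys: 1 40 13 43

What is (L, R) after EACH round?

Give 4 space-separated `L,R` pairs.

Answer: 165,1 1,138 138,8 8,213

Derivation:
Round 1 (k=1): L=165 R=1
Round 2 (k=40): L=1 R=138
Round 3 (k=13): L=138 R=8
Round 4 (k=43): L=8 R=213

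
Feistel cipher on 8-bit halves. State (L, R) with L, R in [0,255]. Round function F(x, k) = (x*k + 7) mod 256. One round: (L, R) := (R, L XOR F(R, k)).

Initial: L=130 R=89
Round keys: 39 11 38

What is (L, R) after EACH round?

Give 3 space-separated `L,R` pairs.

Round 1 (k=39): L=89 R=20
Round 2 (k=11): L=20 R=186
Round 3 (k=38): L=186 R=183

Answer: 89,20 20,186 186,183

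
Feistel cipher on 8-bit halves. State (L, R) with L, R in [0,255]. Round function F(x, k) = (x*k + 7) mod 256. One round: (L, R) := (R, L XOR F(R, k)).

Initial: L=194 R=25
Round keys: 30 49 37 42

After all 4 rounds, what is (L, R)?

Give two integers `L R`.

Round 1 (k=30): L=25 R=55
Round 2 (k=49): L=55 R=151
Round 3 (k=37): L=151 R=237
Round 4 (k=42): L=237 R=126

Answer: 237 126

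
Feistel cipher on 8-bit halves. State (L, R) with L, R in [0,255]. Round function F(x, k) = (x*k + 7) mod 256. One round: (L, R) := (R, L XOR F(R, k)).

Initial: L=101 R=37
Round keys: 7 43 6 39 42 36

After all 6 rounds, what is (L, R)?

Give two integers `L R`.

Answer: 173 87

Derivation:
Round 1 (k=7): L=37 R=111
Round 2 (k=43): L=111 R=137
Round 3 (k=6): L=137 R=82
Round 4 (k=39): L=82 R=12
Round 5 (k=42): L=12 R=173
Round 6 (k=36): L=173 R=87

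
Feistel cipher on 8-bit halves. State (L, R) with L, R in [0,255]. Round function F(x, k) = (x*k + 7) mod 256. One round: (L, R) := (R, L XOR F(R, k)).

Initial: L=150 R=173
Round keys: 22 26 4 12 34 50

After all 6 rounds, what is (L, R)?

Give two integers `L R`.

Round 1 (k=22): L=173 R=115
Round 2 (k=26): L=115 R=24
Round 3 (k=4): L=24 R=20
Round 4 (k=12): L=20 R=239
Round 5 (k=34): L=239 R=209
Round 6 (k=50): L=209 R=54

Answer: 209 54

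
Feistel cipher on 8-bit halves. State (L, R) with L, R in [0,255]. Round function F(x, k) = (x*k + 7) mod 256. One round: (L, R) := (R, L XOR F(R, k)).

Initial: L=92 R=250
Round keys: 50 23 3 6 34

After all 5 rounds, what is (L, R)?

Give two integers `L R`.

Round 1 (k=50): L=250 R=135
Round 2 (k=23): L=135 R=210
Round 3 (k=3): L=210 R=250
Round 4 (k=6): L=250 R=49
Round 5 (k=34): L=49 R=115

Answer: 49 115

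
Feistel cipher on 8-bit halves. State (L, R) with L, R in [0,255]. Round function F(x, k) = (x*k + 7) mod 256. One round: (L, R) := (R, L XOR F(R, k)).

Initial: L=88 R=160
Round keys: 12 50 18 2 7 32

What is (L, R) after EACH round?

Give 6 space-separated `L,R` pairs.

Round 1 (k=12): L=160 R=223
Round 2 (k=50): L=223 R=53
Round 3 (k=18): L=53 R=30
Round 4 (k=2): L=30 R=118
Round 5 (k=7): L=118 R=95
Round 6 (k=32): L=95 R=145

Answer: 160,223 223,53 53,30 30,118 118,95 95,145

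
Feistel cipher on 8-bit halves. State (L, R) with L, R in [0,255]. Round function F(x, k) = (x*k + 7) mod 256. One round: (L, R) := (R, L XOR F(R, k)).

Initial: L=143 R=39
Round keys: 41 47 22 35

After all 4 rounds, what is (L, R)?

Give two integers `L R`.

Answer: 132 218

Derivation:
Round 1 (k=41): L=39 R=201
Round 2 (k=47): L=201 R=201
Round 3 (k=22): L=201 R=132
Round 4 (k=35): L=132 R=218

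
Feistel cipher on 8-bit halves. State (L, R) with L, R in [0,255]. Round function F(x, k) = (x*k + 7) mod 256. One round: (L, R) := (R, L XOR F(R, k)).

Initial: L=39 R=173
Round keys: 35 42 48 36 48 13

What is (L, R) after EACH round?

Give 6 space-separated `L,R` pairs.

Answer: 173,137 137,44 44,206 206,211 211,89 89,95

Derivation:
Round 1 (k=35): L=173 R=137
Round 2 (k=42): L=137 R=44
Round 3 (k=48): L=44 R=206
Round 4 (k=36): L=206 R=211
Round 5 (k=48): L=211 R=89
Round 6 (k=13): L=89 R=95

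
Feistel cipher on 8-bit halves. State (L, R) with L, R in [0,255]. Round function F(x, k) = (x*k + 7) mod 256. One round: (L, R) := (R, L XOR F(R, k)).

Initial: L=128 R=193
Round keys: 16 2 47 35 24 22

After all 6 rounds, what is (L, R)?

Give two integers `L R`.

Round 1 (k=16): L=193 R=151
Round 2 (k=2): L=151 R=244
Round 3 (k=47): L=244 R=68
Round 4 (k=35): L=68 R=167
Round 5 (k=24): L=167 R=235
Round 6 (k=22): L=235 R=158

Answer: 235 158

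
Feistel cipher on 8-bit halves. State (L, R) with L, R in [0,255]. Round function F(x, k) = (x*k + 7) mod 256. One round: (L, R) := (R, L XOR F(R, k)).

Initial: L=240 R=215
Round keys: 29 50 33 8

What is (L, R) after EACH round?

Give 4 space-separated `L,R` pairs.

Answer: 215,146 146,92 92,113 113,211

Derivation:
Round 1 (k=29): L=215 R=146
Round 2 (k=50): L=146 R=92
Round 3 (k=33): L=92 R=113
Round 4 (k=8): L=113 R=211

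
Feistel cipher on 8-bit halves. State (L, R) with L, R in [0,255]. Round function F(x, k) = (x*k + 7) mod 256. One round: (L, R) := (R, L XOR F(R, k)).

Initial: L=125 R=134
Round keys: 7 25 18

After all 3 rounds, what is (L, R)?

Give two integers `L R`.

Round 1 (k=7): L=134 R=204
Round 2 (k=25): L=204 R=117
Round 3 (k=18): L=117 R=141

Answer: 117 141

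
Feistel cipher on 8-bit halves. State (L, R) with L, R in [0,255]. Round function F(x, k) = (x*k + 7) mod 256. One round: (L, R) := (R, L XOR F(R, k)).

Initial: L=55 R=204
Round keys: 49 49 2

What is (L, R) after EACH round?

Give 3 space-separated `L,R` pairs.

Round 1 (k=49): L=204 R=36
Round 2 (k=49): L=36 R=39
Round 3 (k=2): L=39 R=113

Answer: 204,36 36,39 39,113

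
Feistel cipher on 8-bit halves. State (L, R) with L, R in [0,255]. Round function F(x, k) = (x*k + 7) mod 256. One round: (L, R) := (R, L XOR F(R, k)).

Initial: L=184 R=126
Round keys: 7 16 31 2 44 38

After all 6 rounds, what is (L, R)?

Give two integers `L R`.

Answer: 232 27

Derivation:
Round 1 (k=7): L=126 R=193
Round 2 (k=16): L=193 R=105
Round 3 (k=31): L=105 R=127
Round 4 (k=2): L=127 R=108
Round 5 (k=44): L=108 R=232
Round 6 (k=38): L=232 R=27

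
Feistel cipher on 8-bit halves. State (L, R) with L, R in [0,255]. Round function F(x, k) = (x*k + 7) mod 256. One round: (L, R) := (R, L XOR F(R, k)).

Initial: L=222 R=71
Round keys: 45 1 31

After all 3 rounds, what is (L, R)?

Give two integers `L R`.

Answer: 36 63

Derivation:
Round 1 (k=45): L=71 R=92
Round 2 (k=1): L=92 R=36
Round 3 (k=31): L=36 R=63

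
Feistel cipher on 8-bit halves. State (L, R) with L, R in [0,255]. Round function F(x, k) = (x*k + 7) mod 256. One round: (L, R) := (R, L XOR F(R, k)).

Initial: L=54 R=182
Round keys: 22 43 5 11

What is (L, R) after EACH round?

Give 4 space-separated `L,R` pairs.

Round 1 (k=22): L=182 R=157
Round 2 (k=43): L=157 R=208
Round 3 (k=5): L=208 R=138
Round 4 (k=11): L=138 R=37

Answer: 182,157 157,208 208,138 138,37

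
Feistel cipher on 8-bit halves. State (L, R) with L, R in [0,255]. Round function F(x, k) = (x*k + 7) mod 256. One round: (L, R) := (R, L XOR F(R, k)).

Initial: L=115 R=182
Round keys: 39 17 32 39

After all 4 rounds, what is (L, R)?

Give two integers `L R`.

Answer: 85 149

Derivation:
Round 1 (k=39): L=182 R=178
Round 2 (k=17): L=178 R=111
Round 3 (k=32): L=111 R=85
Round 4 (k=39): L=85 R=149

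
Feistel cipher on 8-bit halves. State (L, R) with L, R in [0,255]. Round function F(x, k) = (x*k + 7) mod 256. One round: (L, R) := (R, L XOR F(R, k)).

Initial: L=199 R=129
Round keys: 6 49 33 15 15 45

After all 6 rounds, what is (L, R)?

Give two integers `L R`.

Answer: 64 173

Derivation:
Round 1 (k=6): L=129 R=202
Round 2 (k=49): L=202 R=48
Round 3 (k=33): L=48 R=253
Round 4 (k=15): L=253 R=234
Round 5 (k=15): L=234 R=64
Round 6 (k=45): L=64 R=173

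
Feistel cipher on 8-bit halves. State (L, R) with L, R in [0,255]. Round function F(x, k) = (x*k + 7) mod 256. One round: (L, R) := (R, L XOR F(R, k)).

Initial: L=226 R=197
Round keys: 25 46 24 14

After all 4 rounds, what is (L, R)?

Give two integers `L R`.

Answer: 113 43

Derivation:
Round 1 (k=25): L=197 R=166
Round 2 (k=46): L=166 R=30
Round 3 (k=24): L=30 R=113
Round 4 (k=14): L=113 R=43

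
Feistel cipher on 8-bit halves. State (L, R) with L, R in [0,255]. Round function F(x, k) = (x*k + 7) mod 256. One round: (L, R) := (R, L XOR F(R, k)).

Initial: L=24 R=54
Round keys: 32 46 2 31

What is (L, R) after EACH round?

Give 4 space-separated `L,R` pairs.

Answer: 54,223 223,47 47,186 186,162

Derivation:
Round 1 (k=32): L=54 R=223
Round 2 (k=46): L=223 R=47
Round 3 (k=2): L=47 R=186
Round 4 (k=31): L=186 R=162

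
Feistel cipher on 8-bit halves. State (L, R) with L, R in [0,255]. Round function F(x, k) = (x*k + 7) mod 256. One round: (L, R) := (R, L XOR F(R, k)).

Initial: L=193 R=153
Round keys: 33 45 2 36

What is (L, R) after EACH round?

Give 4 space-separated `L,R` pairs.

Round 1 (k=33): L=153 R=1
Round 2 (k=45): L=1 R=173
Round 3 (k=2): L=173 R=96
Round 4 (k=36): L=96 R=42

Answer: 153,1 1,173 173,96 96,42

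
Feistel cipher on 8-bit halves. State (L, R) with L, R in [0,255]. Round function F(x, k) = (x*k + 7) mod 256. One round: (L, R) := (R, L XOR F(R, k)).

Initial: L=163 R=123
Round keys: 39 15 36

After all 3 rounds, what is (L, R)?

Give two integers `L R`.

Answer: 107 116

Derivation:
Round 1 (k=39): L=123 R=103
Round 2 (k=15): L=103 R=107
Round 3 (k=36): L=107 R=116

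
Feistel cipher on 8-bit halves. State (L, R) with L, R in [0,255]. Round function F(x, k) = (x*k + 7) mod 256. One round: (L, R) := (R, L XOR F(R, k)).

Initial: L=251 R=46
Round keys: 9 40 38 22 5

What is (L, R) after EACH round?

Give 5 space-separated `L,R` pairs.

Answer: 46,94 94,153 153,227 227,16 16,180

Derivation:
Round 1 (k=9): L=46 R=94
Round 2 (k=40): L=94 R=153
Round 3 (k=38): L=153 R=227
Round 4 (k=22): L=227 R=16
Round 5 (k=5): L=16 R=180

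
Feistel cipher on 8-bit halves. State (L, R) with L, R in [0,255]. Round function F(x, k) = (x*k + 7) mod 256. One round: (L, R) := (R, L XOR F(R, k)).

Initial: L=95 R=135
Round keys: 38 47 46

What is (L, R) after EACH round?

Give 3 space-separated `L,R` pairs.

Answer: 135,78 78,222 222,165

Derivation:
Round 1 (k=38): L=135 R=78
Round 2 (k=47): L=78 R=222
Round 3 (k=46): L=222 R=165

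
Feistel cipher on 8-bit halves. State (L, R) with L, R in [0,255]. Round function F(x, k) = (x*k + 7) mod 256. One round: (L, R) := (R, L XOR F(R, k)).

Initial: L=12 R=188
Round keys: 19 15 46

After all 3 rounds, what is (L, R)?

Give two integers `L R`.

Round 1 (k=19): L=188 R=247
Round 2 (k=15): L=247 R=60
Round 3 (k=46): L=60 R=56

Answer: 60 56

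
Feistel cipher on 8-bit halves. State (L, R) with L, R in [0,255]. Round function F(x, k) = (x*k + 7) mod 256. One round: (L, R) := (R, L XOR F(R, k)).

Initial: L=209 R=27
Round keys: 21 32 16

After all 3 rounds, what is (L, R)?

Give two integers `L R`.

Round 1 (k=21): L=27 R=239
Round 2 (k=32): L=239 R=252
Round 3 (k=16): L=252 R=40

Answer: 252 40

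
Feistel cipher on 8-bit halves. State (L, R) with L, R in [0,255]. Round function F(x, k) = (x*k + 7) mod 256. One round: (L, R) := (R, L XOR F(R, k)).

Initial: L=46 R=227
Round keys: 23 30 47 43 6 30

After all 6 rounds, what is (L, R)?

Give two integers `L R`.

Answer: 30 21

Derivation:
Round 1 (k=23): L=227 R=66
Round 2 (k=30): L=66 R=32
Round 3 (k=47): L=32 R=165
Round 4 (k=43): L=165 R=158
Round 5 (k=6): L=158 R=30
Round 6 (k=30): L=30 R=21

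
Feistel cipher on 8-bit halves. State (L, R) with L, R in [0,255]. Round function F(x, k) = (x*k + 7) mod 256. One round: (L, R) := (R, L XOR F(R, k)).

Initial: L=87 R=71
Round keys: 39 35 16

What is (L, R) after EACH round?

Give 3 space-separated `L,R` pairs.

Round 1 (k=39): L=71 R=143
Round 2 (k=35): L=143 R=211
Round 3 (k=16): L=211 R=184

Answer: 71,143 143,211 211,184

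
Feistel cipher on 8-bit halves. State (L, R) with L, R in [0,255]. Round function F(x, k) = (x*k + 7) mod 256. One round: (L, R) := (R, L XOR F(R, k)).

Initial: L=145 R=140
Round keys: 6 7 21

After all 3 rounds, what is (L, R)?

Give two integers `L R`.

Answer: 149 158

Derivation:
Round 1 (k=6): L=140 R=222
Round 2 (k=7): L=222 R=149
Round 3 (k=21): L=149 R=158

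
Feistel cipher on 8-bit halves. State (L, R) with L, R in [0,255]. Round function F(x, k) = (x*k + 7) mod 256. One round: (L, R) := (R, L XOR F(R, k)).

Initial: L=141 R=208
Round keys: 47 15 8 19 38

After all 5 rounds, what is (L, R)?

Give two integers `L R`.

Answer: 107 188

Derivation:
Round 1 (k=47): L=208 R=186
Round 2 (k=15): L=186 R=61
Round 3 (k=8): L=61 R=85
Round 4 (k=19): L=85 R=107
Round 5 (k=38): L=107 R=188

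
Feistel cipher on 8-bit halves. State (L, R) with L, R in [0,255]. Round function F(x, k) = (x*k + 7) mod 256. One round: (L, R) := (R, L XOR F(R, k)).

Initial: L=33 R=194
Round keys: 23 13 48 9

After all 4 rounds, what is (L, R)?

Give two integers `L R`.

Round 1 (k=23): L=194 R=84
Round 2 (k=13): L=84 R=137
Round 3 (k=48): L=137 R=227
Round 4 (k=9): L=227 R=139

Answer: 227 139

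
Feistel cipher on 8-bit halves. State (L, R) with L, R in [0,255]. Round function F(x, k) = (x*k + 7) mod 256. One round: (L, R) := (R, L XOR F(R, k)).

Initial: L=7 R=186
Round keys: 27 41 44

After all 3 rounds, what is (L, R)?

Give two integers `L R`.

Answer: 67 41

Derivation:
Round 1 (k=27): L=186 R=162
Round 2 (k=41): L=162 R=67
Round 3 (k=44): L=67 R=41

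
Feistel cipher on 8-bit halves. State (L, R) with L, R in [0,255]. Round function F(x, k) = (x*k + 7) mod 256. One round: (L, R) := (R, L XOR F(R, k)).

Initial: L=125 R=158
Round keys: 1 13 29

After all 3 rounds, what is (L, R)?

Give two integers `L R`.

Answer: 97 220

Derivation:
Round 1 (k=1): L=158 R=216
Round 2 (k=13): L=216 R=97
Round 3 (k=29): L=97 R=220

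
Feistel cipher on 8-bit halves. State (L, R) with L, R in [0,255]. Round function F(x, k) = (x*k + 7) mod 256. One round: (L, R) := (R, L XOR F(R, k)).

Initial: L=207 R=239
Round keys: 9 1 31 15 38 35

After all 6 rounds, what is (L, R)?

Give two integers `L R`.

Answer: 12 250

Derivation:
Round 1 (k=9): L=239 R=161
Round 2 (k=1): L=161 R=71
Round 3 (k=31): L=71 R=1
Round 4 (k=15): L=1 R=81
Round 5 (k=38): L=81 R=12
Round 6 (k=35): L=12 R=250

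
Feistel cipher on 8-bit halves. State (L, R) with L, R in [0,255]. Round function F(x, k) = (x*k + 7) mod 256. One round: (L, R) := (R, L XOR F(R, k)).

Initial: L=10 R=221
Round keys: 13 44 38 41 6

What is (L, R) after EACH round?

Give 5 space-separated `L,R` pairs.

Round 1 (k=13): L=221 R=74
Round 2 (k=44): L=74 R=98
Round 3 (k=38): L=98 R=217
Round 4 (k=41): L=217 R=170
Round 5 (k=6): L=170 R=218

Answer: 221,74 74,98 98,217 217,170 170,218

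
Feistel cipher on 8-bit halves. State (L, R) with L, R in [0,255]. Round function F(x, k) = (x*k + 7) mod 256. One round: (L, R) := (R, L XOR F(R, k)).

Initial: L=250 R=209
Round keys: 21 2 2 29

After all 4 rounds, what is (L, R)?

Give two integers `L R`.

Answer: 29 50

Derivation:
Round 1 (k=21): L=209 R=214
Round 2 (k=2): L=214 R=98
Round 3 (k=2): L=98 R=29
Round 4 (k=29): L=29 R=50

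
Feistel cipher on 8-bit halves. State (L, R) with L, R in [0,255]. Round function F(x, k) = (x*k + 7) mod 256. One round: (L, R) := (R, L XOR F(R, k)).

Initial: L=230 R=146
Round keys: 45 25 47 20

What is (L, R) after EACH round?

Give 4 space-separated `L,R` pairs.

Answer: 146,87 87,20 20,228 228,195

Derivation:
Round 1 (k=45): L=146 R=87
Round 2 (k=25): L=87 R=20
Round 3 (k=47): L=20 R=228
Round 4 (k=20): L=228 R=195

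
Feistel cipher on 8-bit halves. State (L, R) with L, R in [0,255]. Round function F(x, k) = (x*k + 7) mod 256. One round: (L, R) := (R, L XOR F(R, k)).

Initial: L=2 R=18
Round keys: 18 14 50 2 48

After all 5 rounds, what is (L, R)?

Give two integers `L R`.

Answer: 136 75

Derivation:
Round 1 (k=18): L=18 R=73
Round 2 (k=14): L=73 R=23
Round 3 (k=50): L=23 R=204
Round 4 (k=2): L=204 R=136
Round 5 (k=48): L=136 R=75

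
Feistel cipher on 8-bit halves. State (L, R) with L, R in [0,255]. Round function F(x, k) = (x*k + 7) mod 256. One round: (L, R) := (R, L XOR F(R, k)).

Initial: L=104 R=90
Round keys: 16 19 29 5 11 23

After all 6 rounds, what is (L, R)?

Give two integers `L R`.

Round 1 (k=16): L=90 R=207
Round 2 (k=19): L=207 R=62
Round 3 (k=29): L=62 R=194
Round 4 (k=5): L=194 R=239
Round 5 (k=11): L=239 R=142
Round 6 (k=23): L=142 R=38

Answer: 142 38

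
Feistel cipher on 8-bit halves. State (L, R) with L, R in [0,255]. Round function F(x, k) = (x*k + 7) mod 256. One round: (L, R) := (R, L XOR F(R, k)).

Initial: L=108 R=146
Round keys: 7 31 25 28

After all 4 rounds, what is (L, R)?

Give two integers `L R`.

Round 1 (k=7): L=146 R=105
Round 2 (k=31): L=105 R=44
Round 3 (k=25): L=44 R=58
Round 4 (k=28): L=58 R=115

Answer: 58 115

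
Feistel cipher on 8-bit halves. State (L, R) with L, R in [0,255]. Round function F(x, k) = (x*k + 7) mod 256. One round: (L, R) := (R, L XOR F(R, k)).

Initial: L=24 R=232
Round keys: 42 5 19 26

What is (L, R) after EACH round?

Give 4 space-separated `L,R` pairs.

Answer: 232,15 15,186 186,218 218,145

Derivation:
Round 1 (k=42): L=232 R=15
Round 2 (k=5): L=15 R=186
Round 3 (k=19): L=186 R=218
Round 4 (k=26): L=218 R=145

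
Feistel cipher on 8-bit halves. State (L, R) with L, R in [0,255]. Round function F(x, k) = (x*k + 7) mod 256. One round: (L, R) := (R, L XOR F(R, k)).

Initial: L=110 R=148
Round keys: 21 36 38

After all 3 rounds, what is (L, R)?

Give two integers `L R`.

Round 1 (k=21): L=148 R=69
Round 2 (k=36): L=69 R=47
Round 3 (k=38): L=47 R=68

Answer: 47 68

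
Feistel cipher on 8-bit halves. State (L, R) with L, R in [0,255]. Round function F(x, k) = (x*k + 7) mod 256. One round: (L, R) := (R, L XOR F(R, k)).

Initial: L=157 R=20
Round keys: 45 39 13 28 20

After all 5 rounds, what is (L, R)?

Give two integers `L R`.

Answer: 122 97

Derivation:
Round 1 (k=45): L=20 R=22
Round 2 (k=39): L=22 R=117
Round 3 (k=13): L=117 R=238
Round 4 (k=28): L=238 R=122
Round 5 (k=20): L=122 R=97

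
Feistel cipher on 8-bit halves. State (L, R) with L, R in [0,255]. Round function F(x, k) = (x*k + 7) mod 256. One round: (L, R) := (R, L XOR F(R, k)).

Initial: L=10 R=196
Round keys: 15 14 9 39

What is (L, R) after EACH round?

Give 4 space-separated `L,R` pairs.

Answer: 196,137 137,65 65,217 217,87

Derivation:
Round 1 (k=15): L=196 R=137
Round 2 (k=14): L=137 R=65
Round 3 (k=9): L=65 R=217
Round 4 (k=39): L=217 R=87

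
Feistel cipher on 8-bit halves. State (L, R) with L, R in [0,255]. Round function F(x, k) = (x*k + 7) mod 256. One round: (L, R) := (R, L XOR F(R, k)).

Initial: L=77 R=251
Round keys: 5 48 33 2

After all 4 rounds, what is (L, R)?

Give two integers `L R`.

Answer: 80 203

Derivation:
Round 1 (k=5): L=251 R=163
Round 2 (k=48): L=163 R=108
Round 3 (k=33): L=108 R=80
Round 4 (k=2): L=80 R=203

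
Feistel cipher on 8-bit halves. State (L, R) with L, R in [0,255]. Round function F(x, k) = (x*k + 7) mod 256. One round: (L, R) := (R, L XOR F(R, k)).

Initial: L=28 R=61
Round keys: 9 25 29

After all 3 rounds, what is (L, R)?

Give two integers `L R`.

Round 1 (k=9): L=61 R=48
Round 2 (k=25): L=48 R=138
Round 3 (k=29): L=138 R=153

Answer: 138 153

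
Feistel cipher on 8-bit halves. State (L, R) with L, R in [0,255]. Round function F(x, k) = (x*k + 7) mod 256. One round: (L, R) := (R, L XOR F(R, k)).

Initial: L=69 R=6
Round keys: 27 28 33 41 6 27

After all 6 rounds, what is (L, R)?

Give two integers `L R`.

Answer: 151 30

Derivation:
Round 1 (k=27): L=6 R=236
Round 2 (k=28): L=236 R=209
Round 3 (k=33): L=209 R=20
Round 4 (k=41): L=20 R=234
Round 5 (k=6): L=234 R=151
Round 6 (k=27): L=151 R=30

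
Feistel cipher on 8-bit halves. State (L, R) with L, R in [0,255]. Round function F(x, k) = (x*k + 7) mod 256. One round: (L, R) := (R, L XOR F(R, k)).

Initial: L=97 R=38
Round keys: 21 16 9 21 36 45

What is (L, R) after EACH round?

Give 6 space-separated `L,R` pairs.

Round 1 (k=21): L=38 R=68
Round 2 (k=16): L=68 R=97
Round 3 (k=9): L=97 R=52
Round 4 (k=21): L=52 R=42
Round 5 (k=36): L=42 R=219
Round 6 (k=45): L=219 R=172

Answer: 38,68 68,97 97,52 52,42 42,219 219,172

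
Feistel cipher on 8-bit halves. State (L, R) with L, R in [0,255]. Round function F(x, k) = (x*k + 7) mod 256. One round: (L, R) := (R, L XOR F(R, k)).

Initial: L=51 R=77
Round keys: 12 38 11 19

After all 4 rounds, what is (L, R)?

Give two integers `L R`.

Answer: 69 12

Derivation:
Round 1 (k=12): L=77 R=144
Round 2 (k=38): L=144 R=42
Round 3 (k=11): L=42 R=69
Round 4 (k=19): L=69 R=12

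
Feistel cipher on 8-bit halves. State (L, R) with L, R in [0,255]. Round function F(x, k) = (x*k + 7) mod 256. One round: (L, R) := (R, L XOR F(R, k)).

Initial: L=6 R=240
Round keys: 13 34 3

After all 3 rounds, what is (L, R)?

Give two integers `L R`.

Answer: 121 67

Derivation:
Round 1 (k=13): L=240 R=49
Round 2 (k=34): L=49 R=121
Round 3 (k=3): L=121 R=67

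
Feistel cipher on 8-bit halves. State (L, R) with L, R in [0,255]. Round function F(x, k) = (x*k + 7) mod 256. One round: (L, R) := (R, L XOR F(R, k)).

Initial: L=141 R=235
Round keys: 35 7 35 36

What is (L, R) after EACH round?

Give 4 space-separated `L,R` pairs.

Answer: 235,165 165,97 97,239 239,194

Derivation:
Round 1 (k=35): L=235 R=165
Round 2 (k=7): L=165 R=97
Round 3 (k=35): L=97 R=239
Round 4 (k=36): L=239 R=194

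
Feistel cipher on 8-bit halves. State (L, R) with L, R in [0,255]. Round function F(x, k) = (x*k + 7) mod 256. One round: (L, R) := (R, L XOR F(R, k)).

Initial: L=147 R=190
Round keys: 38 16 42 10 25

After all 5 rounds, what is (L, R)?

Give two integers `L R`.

Answer: 216 214

Derivation:
Round 1 (k=38): L=190 R=168
Round 2 (k=16): L=168 R=57
Round 3 (k=42): L=57 R=201
Round 4 (k=10): L=201 R=216
Round 5 (k=25): L=216 R=214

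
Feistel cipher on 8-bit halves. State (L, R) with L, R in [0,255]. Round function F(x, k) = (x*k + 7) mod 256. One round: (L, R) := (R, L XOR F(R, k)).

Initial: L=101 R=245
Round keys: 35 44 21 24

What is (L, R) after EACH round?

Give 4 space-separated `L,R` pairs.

Round 1 (k=35): L=245 R=227
Round 2 (k=44): L=227 R=254
Round 3 (k=21): L=254 R=62
Round 4 (k=24): L=62 R=41

Answer: 245,227 227,254 254,62 62,41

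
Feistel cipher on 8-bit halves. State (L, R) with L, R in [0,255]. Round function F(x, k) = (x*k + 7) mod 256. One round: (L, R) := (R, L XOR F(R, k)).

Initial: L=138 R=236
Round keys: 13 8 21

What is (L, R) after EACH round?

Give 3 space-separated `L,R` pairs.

Round 1 (k=13): L=236 R=137
Round 2 (k=8): L=137 R=163
Round 3 (k=21): L=163 R=239

Answer: 236,137 137,163 163,239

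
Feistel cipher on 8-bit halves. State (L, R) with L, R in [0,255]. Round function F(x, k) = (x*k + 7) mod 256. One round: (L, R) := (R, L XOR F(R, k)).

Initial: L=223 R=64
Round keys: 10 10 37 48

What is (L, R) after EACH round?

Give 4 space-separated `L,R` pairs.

Round 1 (k=10): L=64 R=88
Round 2 (k=10): L=88 R=55
Round 3 (k=37): L=55 R=162
Round 4 (k=48): L=162 R=80

Answer: 64,88 88,55 55,162 162,80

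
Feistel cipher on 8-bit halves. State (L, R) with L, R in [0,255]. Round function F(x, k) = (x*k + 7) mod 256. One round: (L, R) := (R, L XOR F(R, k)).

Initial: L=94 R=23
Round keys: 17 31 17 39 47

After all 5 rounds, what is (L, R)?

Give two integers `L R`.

Round 1 (k=17): L=23 R=208
Round 2 (k=31): L=208 R=32
Round 3 (k=17): L=32 R=247
Round 4 (k=39): L=247 R=136
Round 5 (k=47): L=136 R=8

Answer: 136 8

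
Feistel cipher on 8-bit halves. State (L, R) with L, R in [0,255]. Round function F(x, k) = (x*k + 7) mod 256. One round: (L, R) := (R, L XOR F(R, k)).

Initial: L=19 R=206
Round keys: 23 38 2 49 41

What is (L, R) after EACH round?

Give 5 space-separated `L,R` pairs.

Round 1 (k=23): L=206 R=154
Round 2 (k=38): L=154 R=45
Round 3 (k=2): L=45 R=251
Round 4 (k=49): L=251 R=63
Round 5 (k=41): L=63 R=229

Answer: 206,154 154,45 45,251 251,63 63,229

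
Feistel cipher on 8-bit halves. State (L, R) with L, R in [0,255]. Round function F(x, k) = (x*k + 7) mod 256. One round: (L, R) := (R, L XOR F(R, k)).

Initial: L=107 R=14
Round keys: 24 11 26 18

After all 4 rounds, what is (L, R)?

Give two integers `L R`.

Answer: 21 20

Derivation:
Round 1 (k=24): L=14 R=60
Round 2 (k=11): L=60 R=149
Round 3 (k=26): L=149 R=21
Round 4 (k=18): L=21 R=20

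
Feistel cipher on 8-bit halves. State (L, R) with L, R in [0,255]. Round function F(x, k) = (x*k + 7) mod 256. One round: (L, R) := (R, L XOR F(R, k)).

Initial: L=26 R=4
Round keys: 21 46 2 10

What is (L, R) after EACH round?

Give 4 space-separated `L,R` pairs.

Answer: 4,65 65,177 177,40 40,38

Derivation:
Round 1 (k=21): L=4 R=65
Round 2 (k=46): L=65 R=177
Round 3 (k=2): L=177 R=40
Round 4 (k=10): L=40 R=38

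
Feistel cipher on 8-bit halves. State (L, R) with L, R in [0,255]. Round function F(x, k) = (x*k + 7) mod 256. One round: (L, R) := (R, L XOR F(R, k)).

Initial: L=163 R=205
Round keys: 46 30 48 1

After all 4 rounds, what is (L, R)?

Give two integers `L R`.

Round 1 (k=46): L=205 R=126
Round 2 (k=30): L=126 R=6
Round 3 (k=48): L=6 R=89
Round 4 (k=1): L=89 R=102

Answer: 89 102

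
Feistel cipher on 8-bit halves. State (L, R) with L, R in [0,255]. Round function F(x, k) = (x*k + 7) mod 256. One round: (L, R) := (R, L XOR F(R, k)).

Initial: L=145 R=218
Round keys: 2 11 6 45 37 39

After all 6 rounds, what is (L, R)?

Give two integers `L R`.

Round 1 (k=2): L=218 R=42
Round 2 (k=11): L=42 R=15
Round 3 (k=6): L=15 R=75
Round 4 (k=45): L=75 R=57
Round 5 (k=37): L=57 R=15
Round 6 (k=39): L=15 R=105

Answer: 15 105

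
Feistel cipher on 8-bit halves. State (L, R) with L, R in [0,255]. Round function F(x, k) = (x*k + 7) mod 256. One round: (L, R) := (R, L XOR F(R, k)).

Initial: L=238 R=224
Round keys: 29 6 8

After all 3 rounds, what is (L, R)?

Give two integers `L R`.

Round 1 (k=29): L=224 R=137
Round 2 (k=6): L=137 R=221
Round 3 (k=8): L=221 R=102

Answer: 221 102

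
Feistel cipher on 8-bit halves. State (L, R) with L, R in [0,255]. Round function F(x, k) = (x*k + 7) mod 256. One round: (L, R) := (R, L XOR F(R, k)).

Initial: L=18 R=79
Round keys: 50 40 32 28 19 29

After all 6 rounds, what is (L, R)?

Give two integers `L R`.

Answer: 156 100

Derivation:
Round 1 (k=50): L=79 R=103
Round 2 (k=40): L=103 R=80
Round 3 (k=32): L=80 R=96
Round 4 (k=28): L=96 R=215
Round 5 (k=19): L=215 R=156
Round 6 (k=29): L=156 R=100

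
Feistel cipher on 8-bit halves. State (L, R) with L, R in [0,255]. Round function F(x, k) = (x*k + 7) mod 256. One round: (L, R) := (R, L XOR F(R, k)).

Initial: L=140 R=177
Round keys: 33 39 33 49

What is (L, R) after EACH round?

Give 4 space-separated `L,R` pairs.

Round 1 (k=33): L=177 R=84
Round 2 (k=39): L=84 R=98
Round 3 (k=33): L=98 R=253
Round 4 (k=49): L=253 R=22

Answer: 177,84 84,98 98,253 253,22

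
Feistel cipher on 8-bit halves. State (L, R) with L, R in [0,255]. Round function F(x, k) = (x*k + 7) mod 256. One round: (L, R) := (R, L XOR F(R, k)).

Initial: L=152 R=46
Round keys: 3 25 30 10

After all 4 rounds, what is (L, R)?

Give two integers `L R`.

Round 1 (k=3): L=46 R=9
Round 2 (k=25): L=9 R=198
Round 3 (k=30): L=198 R=50
Round 4 (k=10): L=50 R=61

Answer: 50 61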